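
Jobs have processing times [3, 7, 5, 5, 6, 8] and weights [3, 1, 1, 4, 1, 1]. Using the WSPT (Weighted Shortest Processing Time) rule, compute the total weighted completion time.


Compute p/w ratios and sort ascending (WSPT): [(3, 3), (5, 4), (5, 1), (6, 1), (7, 1), (8, 1)]
Compute weighted completion times:
  Job (p=3,w=3): C=3, w*C=3*3=9
  Job (p=5,w=4): C=8, w*C=4*8=32
  Job (p=5,w=1): C=13, w*C=1*13=13
  Job (p=6,w=1): C=19, w*C=1*19=19
  Job (p=7,w=1): C=26, w*C=1*26=26
  Job (p=8,w=1): C=34, w*C=1*34=34
Total weighted completion time = 133

133


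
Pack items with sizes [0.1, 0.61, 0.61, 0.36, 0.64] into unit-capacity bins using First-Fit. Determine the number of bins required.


Place items sequentially using First-Fit:
  Item 0.1 -> new Bin 1
  Item 0.61 -> Bin 1 (now 0.71)
  Item 0.61 -> new Bin 2
  Item 0.36 -> Bin 2 (now 0.97)
  Item 0.64 -> new Bin 3
Total bins used = 3

3


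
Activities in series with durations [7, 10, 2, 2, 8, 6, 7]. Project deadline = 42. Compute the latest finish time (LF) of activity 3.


LF(activity 3) = deadline - sum of successor durations
Successors: activities 4 through 7 with durations [2, 8, 6, 7]
Sum of successor durations = 23
LF = 42 - 23 = 19

19


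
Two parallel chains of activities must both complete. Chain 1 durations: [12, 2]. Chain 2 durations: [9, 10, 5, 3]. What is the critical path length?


Path A total = 12 + 2 = 14
Path B total = 9 + 10 + 5 + 3 = 27
Critical path = longest path = max(14, 27) = 27

27


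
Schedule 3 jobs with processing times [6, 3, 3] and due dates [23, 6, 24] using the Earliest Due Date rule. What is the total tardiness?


Sort by due date (EDD order): [(3, 6), (6, 23), (3, 24)]
Compute completion times and tardiness:
  Job 1: p=3, d=6, C=3, tardiness=max(0,3-6)=0
  Job 2: p=6, d=23, C=9, tardiness=max(0,9-23)=0
  Job 3: p=3, d=24, C=12, tardiness=max(0,12-24)=0
Total tardiness = 0

0


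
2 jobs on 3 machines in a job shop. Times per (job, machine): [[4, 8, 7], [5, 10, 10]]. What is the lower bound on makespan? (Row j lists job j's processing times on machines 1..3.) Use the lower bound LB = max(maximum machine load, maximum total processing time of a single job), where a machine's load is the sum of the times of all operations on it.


Machine loads:
  Machine 1: 4 + 5 = 9
  Machine 2: 8 + 10 = 18
  Machine 3: 7 + 10 = 17
Max machine load = 18
Job totals:
  Job 1: 19
  Job 2: 25
Max job total = 25
Lower bound = max(18, 25) = 25

25


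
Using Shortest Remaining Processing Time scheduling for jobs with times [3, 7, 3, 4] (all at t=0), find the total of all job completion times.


Since all jobs arrive at t=0, SRPT equals SPT ordering.
SPT order: [3, 3, 4, 7]
Completion times:
  Job 1: p=3, C=3
  Job 2: p=3, C=6
  Job 3: p=4, C=10
  Job 4: p=7, C=17
Total completion time = 3 + 6 + 10 + 17 = 36

36


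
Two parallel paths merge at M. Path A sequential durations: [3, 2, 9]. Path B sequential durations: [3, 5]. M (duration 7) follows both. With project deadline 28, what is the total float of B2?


Forward pass: ES(B2) = sum of predecessors on chain B = 3
EF = ES + duration = 3 + 5 = 8
Backward pass: LF(M) = deadline = 28; LS(M) = 28 - 7 = 21
LF(B2) = LS(M) - sum(successors on chain B) = 21 - 0 = 21
LS = LF - duration = 21 - 5 = 16
Total float = LS - ES = 16 - 3 = 13

13


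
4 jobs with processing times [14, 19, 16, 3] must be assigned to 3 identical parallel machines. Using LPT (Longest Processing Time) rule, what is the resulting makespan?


Sort jobs in decreasing order (LPT): [19, 16, 14, 3]
Assign each job to the least loaded machine:
  Machine 1: jobs [19], load = 19
  Machine 2: jobs [16], load = 16
  Machine 3: jobs [14, 3], load = 17
Makespan = max load = 19

19


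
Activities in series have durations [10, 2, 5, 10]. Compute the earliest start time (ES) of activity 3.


Activity 3 starts after activities 1 through 2 complete.
Predecessor durations: [10, 2]
ES = 10 + 2 = 12

12


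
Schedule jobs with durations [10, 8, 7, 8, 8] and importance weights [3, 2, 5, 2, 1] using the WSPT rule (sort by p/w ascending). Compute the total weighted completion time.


Compute p/w ratios and sort ascending (WSPT): [(7, 5), (10, 3), (8, 2), (8, 2), (8, 1)]
Compute weighted completion times:
  Job (p=7,w=5): C=7, w*C=5*7=35
  Job (p=10,w=3): C=17, w*C=3*17=51
  Job (p=8,w=2): C=25, w*C=2*25=50
  Job (p=8,w=2): C=33, w*C=2*33=66
  Job (p=8,w=1): C=41, w*C=1*41=41
Total weighted completion time = 243

243


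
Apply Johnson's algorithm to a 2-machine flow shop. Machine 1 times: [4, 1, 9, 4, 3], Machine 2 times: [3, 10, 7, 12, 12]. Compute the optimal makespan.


Apply Johnson's rule:
  Group 1 (a <= b): [(2, 1, 10), (5, 3, 12), (4, 4, 12)]
  Group 2 (a > b): [(3, 9, 7), (1, 4, 3)]
Optimal job order: [2, 5, 4, 3, 1]
Schedule:
  Job 2: M1 done at 1, M2 done at 11
  Job 5: M1 done at 4, M2 done at 23
  Job 4: M1 done at 8, M2 done at 35
  Job 3: M1 done at 17, M2 done at 42
  Job 1: M1 done at 21, M2 done at 45
Makespan = 45

45


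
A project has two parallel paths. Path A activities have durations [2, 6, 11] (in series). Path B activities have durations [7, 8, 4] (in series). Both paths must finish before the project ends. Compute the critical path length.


Path A total = 2 + 6 + 11 = 19
Path B total = 7 + 8 + 4 = 19
Critical path = longest path = max(19, 19) = 19

19


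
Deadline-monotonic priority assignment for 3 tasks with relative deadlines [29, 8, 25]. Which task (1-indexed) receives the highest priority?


Sort tasks by relative deadline (ascending):
  Task 2: deadline = 8
  Task 3: deadline = 25
  Task 1: deadline = 29
Priority order (highest first): [2, 3, 1]
Highest priority task = 2

2


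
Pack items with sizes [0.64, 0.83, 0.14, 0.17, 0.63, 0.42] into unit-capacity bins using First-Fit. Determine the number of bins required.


Place items sequentially using First-Fit:
  Item 0.64 -> new Bin 1
  Item 0.83 -> new Bin 2
  Item 0.14 -> Bin 1 (now 0.78)
  Item 0.17 -> Bin 1 (now 0.95)
  Item 0.63 -> new Bin 3
  Item 0.42 -> new Bin 4
Total bins used = 4

4


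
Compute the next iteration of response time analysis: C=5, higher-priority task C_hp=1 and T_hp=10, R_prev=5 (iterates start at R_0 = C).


R_next = C + ceil(R_prev / T_hp) * C_hp
ceil(5 / 10) = ceil(0.5) = 1
Interference = 1 * 1 = 1
R_next = 5 + 1 = 6

6


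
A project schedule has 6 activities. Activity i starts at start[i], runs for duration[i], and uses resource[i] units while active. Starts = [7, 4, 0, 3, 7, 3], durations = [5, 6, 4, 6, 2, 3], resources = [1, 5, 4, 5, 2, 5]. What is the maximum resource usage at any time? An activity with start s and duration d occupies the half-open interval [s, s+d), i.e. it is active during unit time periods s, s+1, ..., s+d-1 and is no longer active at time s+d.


Each activity i is active on [start_i, start_i + duration_i).
Compute total resource usage per time slot:
  t=0: active resources = [4], total = 4
  t=1: active resources = [4], total = 4
  t=2: active resources = [4], total = 4
  t=3: active resources = [4, 5, 5], total = 14
  t=4: active resources = [5, 5, 5], total = 15
  t=5: active resources = [5, 5, 5], total = 15
  t=6: active resources = [5, 5], total = 10
  t=7: active resources = [1, 5, 5, 2], total = 13
  t=8: active resources = [1, 5, 5, 2], total = 13
  t=9: active resources = [1, 5], total = 6
  t=10: active resources = [1], total = 1
  t=11: active resources = [1], total = 1
Peak resource demand = 15

15


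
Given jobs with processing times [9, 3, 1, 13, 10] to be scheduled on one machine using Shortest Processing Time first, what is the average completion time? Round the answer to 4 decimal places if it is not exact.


Sort jobs by processing time (SPT order): [1, 3, 9, 10, 13]
Compute completion times sequentially:
  Job 1: processing = 1, completes at 1
  Job 2: processing = 3, completes at 4
  Job 3: processing = 9, completes at 13
  Job 4: processing = 10, completes at 23
  Job 5: processing = 13, completes at 36
Sum of completion times = 77
Average completion time = 77/5 = 15.4

15.4


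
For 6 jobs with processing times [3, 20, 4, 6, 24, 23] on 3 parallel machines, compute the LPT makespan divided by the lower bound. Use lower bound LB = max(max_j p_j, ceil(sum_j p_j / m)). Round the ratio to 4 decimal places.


LPT order: [24, 23, 20, 6, 4, 3]
Machine loads after assignment: [27, 27, 26]
LPT makespan = 27
Lower bound = max(max_job, ceil(total/3)) = max(24, 27) = 27
Ratio = 27 / 27 = 1.0

1.0


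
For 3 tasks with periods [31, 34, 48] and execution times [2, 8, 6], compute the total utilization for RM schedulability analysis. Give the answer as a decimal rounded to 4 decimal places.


Compute individual utilizations (exact fractions):
  Task 1: C/T = 2/31 (approx. 0.0645)
  Task 2: C/T = 8/34 = 4/17 (approx. 0.2353)
  Task 3: C/T = 6/48 = 1/8 (approx. 0.125)
Total utilization U = 2/31 + 4/17 + 1/8 = 1791/4216
Rounded to 4 decimal places: U = 0.4248
RM (Liu & Layland) bound for 3 tasks = 0.779763; compare with U = 1791/4216 (approx. 0.424810)
U <= bound, so schedulable by RM sufficient condition.

0.4248


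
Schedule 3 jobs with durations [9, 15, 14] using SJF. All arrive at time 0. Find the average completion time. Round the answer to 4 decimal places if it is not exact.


SJF order (ascending): [9, 14, 15]
Completion times:
  Job 1: burst=9, C=9
  Job 2: burst=14, C=23
  Job 3: burst=15, C=38
Average completion = 70/3 = 23.3333

23.3333


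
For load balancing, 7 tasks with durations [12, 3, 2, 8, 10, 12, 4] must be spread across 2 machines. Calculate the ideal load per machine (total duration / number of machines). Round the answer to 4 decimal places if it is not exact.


Total processing time = 12 + 3 + 2 + 8 + 10 + 12 + 4 = 51
Number of machines = 2
Ideal balanced load = 51 / 2 = 25.5

25.5


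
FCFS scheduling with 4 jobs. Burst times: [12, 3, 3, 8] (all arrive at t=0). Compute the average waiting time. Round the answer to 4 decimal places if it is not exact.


FCFS order (as given): [12, 3, 3, 8]
Waiting times:
  Job 1: wait = 0
  Job 2: wait = 12
  Job 3: wait = 15
  Job 4: wait = 18
Sum of waiting times = 45
Average waiting time = 45/4 = 11.25

11.25


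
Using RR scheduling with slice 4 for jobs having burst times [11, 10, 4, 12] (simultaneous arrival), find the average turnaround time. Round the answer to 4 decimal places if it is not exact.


Time quantum = 4
Execution trace:
  J1 runs 4 units, time = 4
  J2 runs 4 units, time = 8
  J3 runs 4 units, time = 12
  J4 runs 4 units, time = 16
  J1 runs 4 units, time = 20
  J2 runs 4 units, time = 24
  J4 runs 4 units, time = 28
  J1 runs 3 units, time = 31
  J2 runs 2 units, time = 33
  J4 runs 4 units, time = 37
Finish times: [31, 33, 12, 37]
Average turnaround = 113/4 = 28.25

28.25


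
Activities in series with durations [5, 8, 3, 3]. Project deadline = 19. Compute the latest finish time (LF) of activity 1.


LF(activity 1) = deadline - sum of successor durations
Successors: activities 2 through 4 with durations [8, 3, 3]
Sum of successor durations = 14
LF = 19 - 14 = 5

5


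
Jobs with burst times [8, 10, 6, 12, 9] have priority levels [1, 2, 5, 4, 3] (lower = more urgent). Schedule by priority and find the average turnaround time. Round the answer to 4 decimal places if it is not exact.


Sort by priority (ascending = highest first):
Order: [(1, 8), (2, 10), (3, 9), (4, 12), (5, 6)]
Completion times:
  Priority 1, burst=8, C=8
  Priority 2, burst=10, C=18
  Priority 3, burst=9, C=27
  Priority 4, burst=12, C=39
  Priority 5, burst=6, C=45
Average turnaround = 137/5 = 27.4

27.4


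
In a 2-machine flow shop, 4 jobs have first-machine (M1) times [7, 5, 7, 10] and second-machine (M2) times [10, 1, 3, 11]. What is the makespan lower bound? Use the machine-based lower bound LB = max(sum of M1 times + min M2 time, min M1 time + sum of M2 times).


LB1 = sum(M1 times) + min(M2 times) = 29 + 1 = 30
LB2 = min(M1 times) + sum(M2 times) = 5 + 25 = 30
Lower bound = max(LB1, LB2) = max(30, 30) = 30

30


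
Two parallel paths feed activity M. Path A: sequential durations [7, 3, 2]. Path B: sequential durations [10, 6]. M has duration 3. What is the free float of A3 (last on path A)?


ES(A3) = sum of predecessors on chain A = 10
EF(A3) = ES + duration = 10 + 2 = 12
Successor of A3 is M. ES(M) = max(sum(A), sum(B)) = max(12, 16) = 16
Free float = ES(successor) - EF(current) = 16 - 12 = 4

4


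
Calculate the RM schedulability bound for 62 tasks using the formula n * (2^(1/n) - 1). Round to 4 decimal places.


Compute 2^(1/62) = 1.0112425207
Subtract 1: 1.0112425207 - 1 = 0.0112425207
Multiply by n: 62 * 0.0112425207 = 0.6970362834
Round to 4 dp: 0.6970

0.6970


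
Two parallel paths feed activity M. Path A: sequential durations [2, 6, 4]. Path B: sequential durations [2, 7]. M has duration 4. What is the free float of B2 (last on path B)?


ES(B2) = sum of predecessors on chain B = 2
EF(B2) = ES + duration = 2 + 7 = 9
Successor of B2 is M. ES(M) = max(sum(A), sum(B)) = max(12, 9) = 12
Free float = ES(successor) - EF(current) = 12 - 9 = 3

3


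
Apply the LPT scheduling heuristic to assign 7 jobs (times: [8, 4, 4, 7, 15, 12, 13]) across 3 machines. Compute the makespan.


Sort jobs in decreasing order (LPT): [15, 13, 12, 8, 7, 4, 4]
Assign each job to the least loaded machine:
  Machine 1: jobs [15, 4, 4], load = 23
  Machine 2: jobs [13, 7], load = 20
  Machine 3: jobs [12, 8], load = 20
Makespan = max load = 23

23


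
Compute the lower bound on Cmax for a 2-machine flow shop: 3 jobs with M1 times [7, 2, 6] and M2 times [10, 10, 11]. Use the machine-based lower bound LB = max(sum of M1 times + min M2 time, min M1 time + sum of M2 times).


LB1 = sum(M1 times) + min(M2 times) = 15 + 10 = 25
LB2 = min(M1 times) + sum(M2 times) = 2 + 31 = 33
Lower bound = max(LB1, LB2) = max(25, 33) = 33

33


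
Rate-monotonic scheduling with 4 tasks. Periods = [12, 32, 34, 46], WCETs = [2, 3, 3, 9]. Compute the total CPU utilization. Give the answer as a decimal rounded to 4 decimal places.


Compute individual utilizations (exact fractions):
  Task 1: C/T = 2/12 = 1/6 (approx. 0.1667)
  Task 2: C/T = 3/32 (approx. 0.0938)
  Task 3: C/T = 3/34 (approx. 0.0882)
  Task 4: C/T = 9/46 (approx. 0.1957)
Total utilization U = 1/6 + 3/32 + 3/34 + 9/46 = 20431/37536
Rounded to 4 decimal places: U = 0.5443
RM (Liu & Layland) bound for 4 tasks = 0.756828; compare with U = 20431/37536 (approx. 0.544304)
U <= bound, so schedulable by RM sufficient condition.

0.5443


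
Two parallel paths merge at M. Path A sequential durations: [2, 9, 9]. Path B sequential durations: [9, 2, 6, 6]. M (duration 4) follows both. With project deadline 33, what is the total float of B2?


Forward pass: ES(B2) = sum of predecessors on chain B = 9
EF = ES + duration = 9 + 2 = 11
Backward pass: LF(M) = deadline = 33; LS(M) = 33 - 4 = 29
LF(B2) = LS(M) - sum(successors on chain B) = 29 - 12 = 17
LS = LF - duration = 17 - 2 = 15
Total float = LS - ES = 15 - 9 = 6

6


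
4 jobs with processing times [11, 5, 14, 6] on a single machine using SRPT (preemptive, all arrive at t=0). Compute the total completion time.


Since all jobs arrive at t=0, SRPT equals SPT ordering.
SPT order: [5, 6, 11, 14]
Completion times:
  Job 1: p=5, C=5
  Job 2: p=6, C=11
  Job 3: p=11, C=22
  Job 4: p=14, C=36
Total completion time = 5 + 11 + 22 + 36 = 74

74


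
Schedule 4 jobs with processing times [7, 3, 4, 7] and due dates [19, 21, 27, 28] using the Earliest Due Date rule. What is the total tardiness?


Sort by due date (EDD order): [(7, 19), (3, 21), (4, 27), (7, 28)]
Compute completion times and tardiness:
  Job 1: p=7, d=19, C=7, tardiness=max(0,7-19)=0
  Job 2: p=3, d=21, C=10, tardiness=max(0,10-21)=0
  Job 3: p=4, d=27, C=14, tardiness=max(0,14-27)=0
  Job 4: p=7, d=28, C=21, tardiness=max(0,21-28)=0
Total tardiness = 0

0


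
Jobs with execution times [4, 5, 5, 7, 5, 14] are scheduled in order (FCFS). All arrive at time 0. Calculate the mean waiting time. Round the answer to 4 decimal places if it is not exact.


FCFS order (as given): [4, 5, 5, 7, 5, 14]
Waiting times:
  Job 1: wait = 0
  Job 2: wait = 4
  Job 3: wait = 9
  Job 4: wait = 14
  Job 5: wait = 21
  Job 6: wait = 26
Sum of waiting times = 74
Average waiting time = 74/6 = 12.3333

12.3333


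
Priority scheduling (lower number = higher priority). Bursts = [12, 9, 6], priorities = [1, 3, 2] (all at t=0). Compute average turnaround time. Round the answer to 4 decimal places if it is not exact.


Sort by priority (ascending = highest first):
Order: [(1, 12), (2, 6), (3, 9)]
Completion times:
  Priority 1, burst=12, C=12
  Priority 2, burst=6, C=18
  Priority 3, burst=9, C=27
Average turnaround = 57/3 = 19.0

19.0


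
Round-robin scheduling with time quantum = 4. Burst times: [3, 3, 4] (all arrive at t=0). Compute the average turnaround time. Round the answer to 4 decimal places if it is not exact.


Time quantum = 4
Execution trace:
  J1 runs 3 units, time = 3
  J2 runs 3 units, time = 6
  J3 runs 4 units, time = 10
Finish times: [3, 6, 10]
Average turnaround = 19/3 = 6.3333

6.3333


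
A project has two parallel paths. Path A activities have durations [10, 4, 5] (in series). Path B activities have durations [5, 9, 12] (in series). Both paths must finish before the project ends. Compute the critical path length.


Path A total = 10 + 4 + 5 = 19
Path B total = 5 + 9 + 12 = 26
Critical path = longest path = max(19, 26) = 26

26


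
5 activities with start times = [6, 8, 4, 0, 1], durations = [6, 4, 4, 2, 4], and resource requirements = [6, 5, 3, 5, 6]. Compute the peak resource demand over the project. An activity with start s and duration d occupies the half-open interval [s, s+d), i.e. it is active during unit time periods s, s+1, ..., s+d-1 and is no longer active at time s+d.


Each activity i is active on [start_i, start_i + duration_i).
Compute total resource usage per time slot:
  t=0: active resources = [5], total = 5
  t=1: active resources = [5, 6], total = 11
  t=2: active resources = [6], total = 6
  t=3: active resources = [6], total = 6
  t=4: active resources = [3, 6], total = 9
  t=5: active resources = [3], total = 3
  t=6: active resources = [6, 3], total = 9
  t=7: active resources = [6, 3], total = 9
  t=8: active resources = [6, 5], total = 11
  t=9: active resources = [6, 5], total = 11
  t=10: active resources = [6, 5], total = 11
  t=11: active resources = [6, 5], total = 11
Peak resource demand = 11

11


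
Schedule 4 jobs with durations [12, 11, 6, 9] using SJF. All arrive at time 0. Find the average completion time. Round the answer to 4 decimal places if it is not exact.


SJF order (ascending): [6, 9, 11, 12]
Completion times:
  Job 1: burst=6, C=6
  Job 2: burst=9, C=15
  Job 3: burst=11, C=26
  Job 4: burst=12, C=38
Average completion = 85/4 = 21.25

21.25


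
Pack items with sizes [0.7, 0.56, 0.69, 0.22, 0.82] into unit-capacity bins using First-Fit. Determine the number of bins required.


Place items sequentially using First-Fit:
  Item 0.7 -> new Bin 1
  Item 0.56 -> new Bin 2
  Item 0.69 -> new Bin 3
  Item 0.22 -> Bin 1 (now 0.92)
  Item 0.82 -> new Bin 4
Total bins used = 4

4


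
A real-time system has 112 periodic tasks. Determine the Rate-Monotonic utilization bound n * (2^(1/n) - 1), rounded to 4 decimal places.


Compute 2^(1/112) = 1.0062080044
Subtract 1: 1.0062080044 - 1 = 0.0062080044
Multiply by n: 112 * 0.0062080044 = 0.6952964928
Round to 4 dp: 0.6953

0.6953


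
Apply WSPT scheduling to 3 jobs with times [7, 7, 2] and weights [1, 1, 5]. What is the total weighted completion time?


Compute p/w ratios and sort ascending (WSPT): [(2, 5), (7, 1), (7, 1)]
Compute weighted completion times:
  Job (p=2,w=5): C=2, w*C=5*2=10
  Job (p=7,w=1): C=9, w*C=1*9=9
  Job (p=7,w=1): C=16, w*C=1*16=16
Total weighted completion time = 35

35


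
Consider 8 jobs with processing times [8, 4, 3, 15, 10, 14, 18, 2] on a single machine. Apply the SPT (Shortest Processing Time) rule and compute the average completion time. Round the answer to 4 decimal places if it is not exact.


Sort jobs by processing time (SPT order): [2, 3, 4, 8, 10, 14, 15, 18]
Compute completion times sequentially:
  Job 1: processing = 2, completes at 2
  Job 2: processing = 3, completes at 5
  Job 3: processing = 4, completes at 9
  Job 4: processing = 8, completes at 17
  Job 5: processing = 10, completes at 27
  Job 6: processing = 14, completes at 41
  Job 7: processing = 15, completes at 56
  Job 8: processing = 18, completes at 74
Sum of completion times = 231
Average completion time = 231/8 = 28.875

28.875


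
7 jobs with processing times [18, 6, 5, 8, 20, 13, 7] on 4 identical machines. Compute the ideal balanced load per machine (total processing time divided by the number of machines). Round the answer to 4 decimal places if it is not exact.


Total processing time = 18 + 6 + 5 + 8 + 20 + 13 + 7 = 77
Number of machines = 4
Ideal balanced load = 77 / 4 = 19.25

19.25


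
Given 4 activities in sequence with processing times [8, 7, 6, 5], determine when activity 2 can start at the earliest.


Activity 2 starts after activities 1 through 1 complete.
Predecessor durations: [8]
ES = 8 = 8

8


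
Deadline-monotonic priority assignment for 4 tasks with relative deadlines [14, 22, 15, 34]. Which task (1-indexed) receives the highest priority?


Sort tasks by relative deadline (ascending):
  Task 1: deadline = 14
  Task 3: deadline = 15
  Task 2: deadline = 22
  Task 4: deadline = 34
Priority order (highest first): [1, 3, 2, 4]
Highest priority task = 1

1


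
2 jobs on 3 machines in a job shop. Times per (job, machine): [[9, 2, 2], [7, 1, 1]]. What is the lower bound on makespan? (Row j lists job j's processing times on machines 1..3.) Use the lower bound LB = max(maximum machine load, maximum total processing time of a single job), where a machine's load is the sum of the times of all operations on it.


Machine loads:
  Machine 1: 9 + 7 = 16
  Machine 2: 2 + 1 = 3
  Machine 3: 2 + 1 = 3
Max machine load = 16
Job totals:
  Job 1: 13
  Job 2: 9
Max job total = 13
Lower bound = max(16, 13) = 16

16


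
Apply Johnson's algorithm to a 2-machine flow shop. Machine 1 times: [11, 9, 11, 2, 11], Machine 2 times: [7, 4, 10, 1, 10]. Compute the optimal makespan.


Apply Johnson's rule:
  Group 1 (a <= b): []
  Group 2 (a > b): [(3, 11, 10), (5, 11, 10), (1, 11, 7), (2, 9, 4), (4, 2, 1)]
Optimal job order: [3, 5, 1, 2, 4]
Schedule:
  Job 3: M1 done at 11, M2 done at 21
  Job 5: M1 done at 22, M2 done at 32
  Job 1: M1 done at 33, M2 done at 40
  Job 2: M1 done at 42, M2 done at 46
  Job 4: M1 done at 44, M2 done at 47
Makespan = 47

47


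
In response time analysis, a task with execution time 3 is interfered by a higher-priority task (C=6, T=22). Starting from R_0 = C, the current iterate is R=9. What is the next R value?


R_next = C + ceil(R_prev / T_hp) * C_hp
ceil(9 / 22) = ceil(0.4091) = 1
Interference = 1 * 6 = 6
R_next = 3 + 6 = 9
R_next = R_prev, so the iteration has converged (response time = 9).

9


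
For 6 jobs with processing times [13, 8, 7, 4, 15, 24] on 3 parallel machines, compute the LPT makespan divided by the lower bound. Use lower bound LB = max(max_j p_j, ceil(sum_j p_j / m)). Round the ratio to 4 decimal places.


LPT order: [24, 15, 13, 8, 7, 4]
Machine loads after assignment: [24, 22, 25]
LPT makespan = 25
Lower bound = max(max_job, ceil(total/3)) = max(24, 24) = 24
Ratio = 25 / 24 = 1.0417

1.0417


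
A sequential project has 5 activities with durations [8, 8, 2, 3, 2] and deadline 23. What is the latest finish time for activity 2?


LF(activity 2) = deadline - sum of successor durations
Successors: activities 3 through 5 with durations [2, 3, 2]
Sum of successor durations = 7
LF = 23 - 7 = 16

16


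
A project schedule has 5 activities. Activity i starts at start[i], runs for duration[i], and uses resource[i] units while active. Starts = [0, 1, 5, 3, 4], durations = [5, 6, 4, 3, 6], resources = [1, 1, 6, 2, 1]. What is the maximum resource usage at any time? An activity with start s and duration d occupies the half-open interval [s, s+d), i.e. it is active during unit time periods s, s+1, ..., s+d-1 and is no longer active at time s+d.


Each activity i is active on [start_i, start_i + duration_i).
Compute total resource usage per time slot:
  t=0: active resources = [1], total = 1
  t=1: active resources = [1, 1], total = 2
  t=2: active resources = [1, 1], total = 2
  t=3: active resources = [1, 1, 2], total = 4
  t=4: active resources = [1, 1, 2, 1], total = 5
  t=5: active resources = [1, 6, 2, 1], total = 10
  t=6: active resources = [1, 6, 1], total = 8
  t=7: active resources = [6, 1], total = 7
  t=8: active resources = [6, 1], total = 7
  t=9: active resources = [1], total = 1
Peak resource demand = 10

10


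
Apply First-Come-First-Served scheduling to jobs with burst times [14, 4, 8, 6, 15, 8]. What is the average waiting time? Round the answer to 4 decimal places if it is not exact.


FCFS order (as given): [14, 4, 8, 6, 15, 8]
Waiting times:
  Job 1: wait = 0
  Job 2: wait = 14
  Job 3: wait = 18
  Job 4: wait = 26
  Job 5: wait = 32
  Job 6: wait = 47
Sum of waiting times = 137
Average waiting time = 137/6 = 22.8333

22.8333


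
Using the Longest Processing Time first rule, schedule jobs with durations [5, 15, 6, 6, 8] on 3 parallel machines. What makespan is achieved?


Sort jobs in decreasing order (LPT): [15, 8, 6, 6, 5]
Assign each job to the least loaded machine:
  Machine 1: jobs [15], load = 15
  Machine 2: jobs [8, 5], load = 13
  Machine 3: jobs [6, 6], load = 12
Makespan = max load = 15

15


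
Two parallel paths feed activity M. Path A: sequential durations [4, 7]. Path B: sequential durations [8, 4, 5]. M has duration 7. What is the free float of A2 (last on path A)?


ES(A2) = sum of predecessors on chain A = 4
EF(A2) = ES + duration = 4 + 7 = 11
Successor of A2 is M. ES(M) = max(sum(A), sum(B)) = max(11, 17) = 17
Free float = ES(successor) - EF(current) = 17 - 11 = 6

6


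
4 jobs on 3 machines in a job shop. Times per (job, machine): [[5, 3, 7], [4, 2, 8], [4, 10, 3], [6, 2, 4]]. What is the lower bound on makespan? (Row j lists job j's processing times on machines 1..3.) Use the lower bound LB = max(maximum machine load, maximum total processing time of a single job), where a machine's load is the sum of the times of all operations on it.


Machine loads:
  Machine 1: 5 + 4 + 4 + 6 = 19
  Machine 2: 3 + 2 + 10 + 2 = 17
  Machine 3: 7 + 8 + 3 + 4 = 22
Max machine load = 22
Job totals:
  Job 1: 15
  Job 2: 14
  Job 3: 17
  Job 4: 12
Max job total = 17
Lower bound = max(22, 17) = 22

22


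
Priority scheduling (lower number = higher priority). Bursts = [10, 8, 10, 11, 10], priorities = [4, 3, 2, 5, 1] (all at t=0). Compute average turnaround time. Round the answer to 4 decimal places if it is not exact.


Sort by priority (ascending = highest first):
Order: [(1, 10), (2, 10), (3, 8), (4, 10), (5, 11)]
Completion times:
  Priority 1, burst=10, C=10
  Priority 2, burst=10, C=20
  Priority 3, burst=8, C=28
  Priority 4, burst=10, C=38
  Priority 5, burst=11, C=49
Average turnaround = 145/5 = 29.0

29.0


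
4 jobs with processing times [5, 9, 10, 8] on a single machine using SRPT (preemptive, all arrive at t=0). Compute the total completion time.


Since all jobs arrive at t=0, SRPT equals SPT ordering.
SPT order: [5, 8, 9, 10]
Completion times:
  Job 1: p=5, C=5
  Job 2: p=8, C=13
  Job 3: p=9, C=22
  Job 4: p=10, C=32
Total completion time = 5 + 13 + 22 + 32 = 72

72


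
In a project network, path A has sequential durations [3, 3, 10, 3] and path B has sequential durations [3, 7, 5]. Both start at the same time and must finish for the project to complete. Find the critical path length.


Path A total = 3 + 3 + 10 + 3 = 19
Path B total = 3 + 7 + 5 = 15
Critical path = longest path = max(19, 15) = 19

19


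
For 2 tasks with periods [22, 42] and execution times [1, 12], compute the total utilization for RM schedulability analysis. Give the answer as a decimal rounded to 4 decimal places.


Compute individual utilizations (exact fractions):
  Task 1: C/T = 1/22 (approx. 0.0455)
  Task 2: C/T = 12/42 = 2/7 (approx. 0.2857)
Total utilization U = 1/22 + 2/7 = 51/154
Rounded to 4 decimal places: U = 0.3312
RM (Liu & Layland) bound for 2 tasks = 0.828427; compare with U = 51/154 (approx. 0.331169)
U <= bound, so schedulable by RM sufficient condition.

0.3312


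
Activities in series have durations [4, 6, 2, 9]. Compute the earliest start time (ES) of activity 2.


Activity 2 starts after activities 1 through 1 complete.
Predecessor durations: [4]
ES = 4 = 4

4


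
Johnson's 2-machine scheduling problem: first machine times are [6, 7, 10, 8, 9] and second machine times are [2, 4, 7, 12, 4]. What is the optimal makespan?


Apply Johnson's rule:
  Group 1 (a <= b): [(4, 8, 12)]
  Group 2 (a > b): [(3, 10, 7), (2, 7, 4), (5, 9, 4), (1, 6, 2)]
Optimal job order: [4, 3, 2, 5, 1]
Schedule:
  Job 4: M1 done at 8, M2 done at 20
  Job 3: M1 done at 18, M2 done at 27
  Job 2: M1 done at 25, M2 done at 31
  Job 5: M1 done at 34, M2 done at 38
  Job 1: M1 done at 40, M2 done at 42
Makespan = 42

42


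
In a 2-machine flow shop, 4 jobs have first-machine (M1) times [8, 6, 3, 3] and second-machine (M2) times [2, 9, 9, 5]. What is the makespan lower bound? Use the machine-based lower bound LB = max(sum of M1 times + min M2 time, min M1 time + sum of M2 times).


LB1 = sum(M1 times) + min(M2 times) = 20 + 2 = 22
LB2 = min(M1 times) + sum(M2 times) = 3 + 25 = 28
Lower bound = max(LB1, LB2) = max(22, 28) = 28

28


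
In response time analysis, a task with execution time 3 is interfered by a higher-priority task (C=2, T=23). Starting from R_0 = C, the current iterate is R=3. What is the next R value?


R_next = C + ceil(R_prev / T_hp) * C_hp
ceil(3 / 23) = ceil(0.1304) = 1
Interference = 1 * 2 = 2
R_next = 3 + 2 = 5

5


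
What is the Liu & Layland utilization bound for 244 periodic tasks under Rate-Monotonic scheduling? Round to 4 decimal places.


Compute 2^(1/244) = 1.0028448059
Subtract 1: 1.0028448059 - 1 = 0.0028448059
Multiply by n: 244 * 0.0028448059 = 0.6941326396
Round to 4 dp: 0.6941

0.6941


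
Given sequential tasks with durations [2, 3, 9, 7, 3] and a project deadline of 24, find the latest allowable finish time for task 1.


LF(activity 1) = deadline - sum of successor durations
Successors: activities 2 through 5 with durations [3, 9, 7, 3]
Sum of successor durations = 22
LF = 24 - 22 = 2

2


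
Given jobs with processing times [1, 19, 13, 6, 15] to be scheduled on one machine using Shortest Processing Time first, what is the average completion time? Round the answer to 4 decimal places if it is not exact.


Sort jobs by processing time (SPT order): [1, 6, 13, 15, 19]
Compute completion times sequentially:
  Job 1: processing = 1, completes at 1
  Job 2: processing = 6, completes at 7
  Job 3: processing = 13, completes at 20
  Job 4: processing = 15, completes at 35
  Job 5: processing = 19, completes at 54
Sum of completion times = 117
Average completion time = 117/5 = 23.4

23.4


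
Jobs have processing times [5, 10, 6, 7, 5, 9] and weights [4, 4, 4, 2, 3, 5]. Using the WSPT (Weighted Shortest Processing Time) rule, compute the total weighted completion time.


Compute p/w ratios and sort ascending (WSPT): [(5, 4), (6, 4), (5, 3), (9, 5), (10, 4), (7, 2)]
Compute weighted completion times:
  Job (p=5,w=4): C=5, w*C=4*5=20
  Job (p=6,w=4): C=11, w*C=4*11=44
  Job (p=5,w=3): C=16, w*C=3*16=48
  Job (p=9,w=5): C=25, w*C=5*25=125
  Job (p=10,w=4): C=35, w*C=4*35=140
  Job (p=7,w=2): C=42, w*C=2*42=84
Total weighted completion time = 461

461


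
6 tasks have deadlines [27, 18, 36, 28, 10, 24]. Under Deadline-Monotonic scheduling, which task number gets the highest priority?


Sort tasks by relative deadline (ascending):
  Task 5: deadline = 10
  Task 2: deadline = 18
  Task 6: deadline = 24
  Task 1: deadline = 27
  Task 4: deadline = 28
  Task 3: deadline = 36
Priority order (highest first): [5, 2, 6, 1, 4, 3]
Highest priority task = 5

5


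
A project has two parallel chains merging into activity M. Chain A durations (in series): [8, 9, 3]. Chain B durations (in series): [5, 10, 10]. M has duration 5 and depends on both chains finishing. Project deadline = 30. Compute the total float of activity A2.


Forward pass: ES(A2) = sum of predecessors on chain A = 8
EF = ES + duration = 8 + 9 = 17
Backward pass: LF(M) = deadline = 30; LS(M) = 30 - 5 = 25
LF(A2) = LS(M) - sum(successors on chain A) = 25 - 3 = 22
LS = LF - duration = 22 - 9 = 13
Total float = LS - ES = 13 - 8 = 5

5


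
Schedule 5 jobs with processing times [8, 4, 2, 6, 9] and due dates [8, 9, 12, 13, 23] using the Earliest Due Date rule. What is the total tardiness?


Sort by due date (EDD order): [(8, 8), (4, 9), (2, 12), (6, 13), (9, 23)]
Compute completion times and tardiness:
  Job 1: p=8, d=8, C=8, tardiness=max(0,8-8)=0
  Job 2: p=4, d=9, C=12, tardiness=max(0,12-9)=3
  Job 3: p=2, d=12, C=14, tardiness=max(0,14-12)=2
  Job 4: p=6, d=13, C=20, tardiness=max(0,20-13)=7
  Job 5: p=9, d=23, C=29, tardiness=max(0,29-23)=6
Total tardiness = 18

18


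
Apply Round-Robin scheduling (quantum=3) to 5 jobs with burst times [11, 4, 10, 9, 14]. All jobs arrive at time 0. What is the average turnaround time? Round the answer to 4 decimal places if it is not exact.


Time quantum = 3
Execution trace:
  J1 runs 3 units, time = 3
  J2 runs 3 units, time = 6
  J3 runs 3 units, time = 9
  J4 runs 3 units, time = 12
  J5 runs 3 units, time = 15
  J1 runs 3 units, time = 18
  J2 runs 1 units, time = 19
  J3 runs 3 units, time = 22
  J4 runs 3 units, time = 25
  J5 runs 3 units, time = 28
  J1 runs 3 units, time = 31
  J3 runs 3 units, time = 34
  J4 runs 3 units, time = 37
  J5 runs 3 units, time = 40
  J1 runs 2 units, time = 42
  J3 runs 1 units, time = 43
  J5 runs 3 units, time = 46
  J5 runs 2 units, time = 48
Finish times: [42, 19, 43, 37, 48]
Average turnaround = 189/5 = 37.8

37.8


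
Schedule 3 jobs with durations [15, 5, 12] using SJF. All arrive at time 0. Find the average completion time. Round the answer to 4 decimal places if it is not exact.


SJF order (ascending): [5, 12, 15]
Completion times:
  Job 1: burst=5, C=5
  Job 2: burst=12, C=17
  Job 3: burst=15, C=32
Average completion = 54/3 = 18.0

18.0


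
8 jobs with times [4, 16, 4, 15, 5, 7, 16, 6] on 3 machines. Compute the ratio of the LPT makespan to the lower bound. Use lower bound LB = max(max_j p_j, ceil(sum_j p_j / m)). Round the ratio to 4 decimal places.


LPT order: [16, 16, 15, 7, 6, 5, 4, 4]
Machine loads after assignment: [26, 25, 22]
LPT makespan = 26
Lower bound = max(max_job, ceil(total/3)) = max(16, 25) = 25
Ratio = 26 / 25 = 1.04

1.04


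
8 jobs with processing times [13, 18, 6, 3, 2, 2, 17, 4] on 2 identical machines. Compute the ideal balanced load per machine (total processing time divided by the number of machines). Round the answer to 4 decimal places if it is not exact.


Total processing time = 13 + 18 + 6 + 3 + 2 + 2 + 17 + 4 = 65
Number of machines = 2
Ideal balanced load = 65 / 2 = 32.5

32.5


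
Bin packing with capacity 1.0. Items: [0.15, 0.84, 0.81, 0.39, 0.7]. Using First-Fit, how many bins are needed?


Place items sequentially using First-Fit:
  Item 0.15 -> new Bin 1
  Item 0.84 -> Bin 1 (now 0.99)
  Item 0.81 -> new Bin 2
  Item 0.39 -> new Bin 3
  Item 0.7 -> new Bin 4
Total bins used = 4

4


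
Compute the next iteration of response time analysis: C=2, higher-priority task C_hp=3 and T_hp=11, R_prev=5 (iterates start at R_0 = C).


R_next = C + ceil(R_prev / T_hp) * C_hp
ceil(5 / 11) = ceil(0.4545) = 1
Interference = 1 * 3 = 3
R_next = 2 + 3 = 5
R_next = R_prev, so the iteration has converged (response time = 5).

5


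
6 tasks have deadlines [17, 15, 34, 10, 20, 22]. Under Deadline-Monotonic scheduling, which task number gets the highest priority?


Sort tasks by relative deadline (ascending):
  Task 4: deadline = 10
  Task 2: deadline = 15
  Task 1: deadline = 17
  Task 5: deadline = 20
  Task 6: deadline = 22
  Task 3: deadline = 34
Priority order (highest first): [4, 2, 1, 5, 6, 3]
Highest priority task = 4

4


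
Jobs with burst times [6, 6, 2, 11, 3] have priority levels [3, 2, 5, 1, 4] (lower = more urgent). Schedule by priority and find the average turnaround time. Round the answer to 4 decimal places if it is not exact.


Sort by priority (ascending = highest first):
Order: [(1, 11), (2, 6), (3, 6), (4, 3), (5, 2)]
Completion times:
  Priority 1, burst=11, C=11
  Priority 2, burst=6, C=17
  Priority 3, burst=6, C=23
  Priority 4, burst=3, C=26
  Priority 5, burst=2, C=28
Average turnaround = 105/5 = 21.0

21.0


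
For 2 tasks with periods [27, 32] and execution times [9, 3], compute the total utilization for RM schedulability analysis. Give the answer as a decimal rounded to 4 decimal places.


Compute individual utilizations (exact fractions):
  Task 1: C/T = 9/27 = 1/3 (approx. 0.3333)
  Task 2: C/T = 3/32 (approx. 0.0938)
Total utilization U = 1/3 + 3/32 = 41/96
Rounded to 4 decimal places: U = 0.4271
RM (Liu & Layland) bound for 2 tasks = 0.828427; compare with U = 41/96 (approx. 0.427083)
U <= bound, so schedulable by RM sufficient condition.

0.4271


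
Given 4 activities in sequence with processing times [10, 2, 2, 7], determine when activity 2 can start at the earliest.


Activity 2 starts after activities 1 through 1 complete.
Predecessor durations: [10]
ES = 10 = 10

10


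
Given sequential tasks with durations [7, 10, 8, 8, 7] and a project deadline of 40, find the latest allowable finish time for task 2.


LF(activity 2) = deadline - sum of successor durations
Successors: activities 3 through 5 with durations [8, 8, 7]
Sum of successor durations = 23
LF = 40 - 23 = 17

17


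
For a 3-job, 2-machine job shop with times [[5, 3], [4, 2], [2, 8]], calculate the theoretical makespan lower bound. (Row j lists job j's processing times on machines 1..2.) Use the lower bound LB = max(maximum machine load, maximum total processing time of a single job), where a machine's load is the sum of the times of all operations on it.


Machine loads:
  Machine 1: 5 + 4 + 2 = 11
  Machine 2: 3 + 2 + 8 = 13
Max machine load = 13
Job totals:
  Job 1: 8
  Job 2: 6
  Job 3: 10
Max job total = 10
Lower bound = max(13, 10) = 13

13


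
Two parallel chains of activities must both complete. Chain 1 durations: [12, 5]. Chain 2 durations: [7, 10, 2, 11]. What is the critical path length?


Path A total = 12 + 5 = 17
Path B total = 7 + 10 + 2 + 11 = 30
Critical path = longest path = max(17, 30) = 30

30


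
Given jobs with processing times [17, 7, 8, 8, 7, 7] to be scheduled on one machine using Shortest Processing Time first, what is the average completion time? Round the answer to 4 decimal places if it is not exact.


Sort jobs by processing time (SPT order): [7, 7, 7, 8, 8, 17]
Compute completion times sequentially:
  Job 1: processing = 7, completes at 7
  Job 2: processing = 7, completes at 14
  Job 3: processing = 7, completes at 21
  Job 4: processing = 8, completes at 29
  Job 5: processing = 8, completes at 37
  Job 6: processing = 17, completes at 54
Sum of completion times = 162
Average completion time = 162/6 = 27.0

27.0


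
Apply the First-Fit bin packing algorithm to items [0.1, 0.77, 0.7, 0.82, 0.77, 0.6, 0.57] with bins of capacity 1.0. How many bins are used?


Place items sequentially using First-Fit:
  Item 0.1 -> new Bin 1
  Item 0.77 -> Bin 1 (now 0.87)
  Item 0.7 -> new Bin 2
  Item 0.82 -> new Bin 3
  Item 0.77 -> new Bin 4
  Item 0.6 -> new Bin 5
  Item 0.57 -> new Bin 6
Total bins used = 6

6


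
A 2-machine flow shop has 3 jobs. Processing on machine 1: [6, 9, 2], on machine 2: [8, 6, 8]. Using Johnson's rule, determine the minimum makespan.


Apply Johnson's rule:
  Group 1 (a <= b): [(3, 2, 8), (1, 6, 8)]
  Group 2 (a > b): [(2, 9, 6)]
Optimal job order: [3, 1, 2]
Schedule:
  Job 3: M1 done at 2, M2 done at 10
  Job 1: M1 done at 8, M2 done at 18
  Job 2: M1 done at 17, M2 done at 24
Makespan = 24

24
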